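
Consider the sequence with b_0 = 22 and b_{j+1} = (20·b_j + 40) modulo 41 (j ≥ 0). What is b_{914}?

15

We have b_0 = 22,  b_1 = 29,  b_2 = 5,  b_3 = 17,  b_4 = 11,  b_5 = 14,  b_6 = 33,  b_7 = 3,  b_8 = 18,  b_9 = 31,  b_{10} = 4,  b_{11} = 38,  b_{12} = 21,  b_{13} = 9,  b_{14} = 15,  b_{15} = 12,  b_{16} = 34,  b_{17} = 23,  b_{18} = 8,  b_{19} = 36,  b_{20} = 22.
Since b_{20} = b_0 = 22, the sequence is periodic with period 20.
(914 - 0) mod 20 = 14, so b_{914} = b_{14} = 15.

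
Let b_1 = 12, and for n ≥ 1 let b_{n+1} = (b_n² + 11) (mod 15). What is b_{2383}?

Listing terms: b_1 = 12,  b_2 = 5,  b_3 = 6,  b_4 = 2,  b_5 = 0,  b_6 = 11,  b_7 = 12.
Since b_7 = b_1 = 12, the sequence is periodic with period 6.
So b_{2383} = b_{1 + ((2383-1) mod 6)} = b_1 = 12.

12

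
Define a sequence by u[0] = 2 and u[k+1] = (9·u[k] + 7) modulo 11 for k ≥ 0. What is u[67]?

Computing terms: u[0] = 2; u[1] = 3; u[2] = 1; u[3] = 5; u[4] = 8; u[5] = 2.
The sequence repeats with period 5.
So u[67] = u[0 + ((67-0) mod 5)] = u[2] = 1.

1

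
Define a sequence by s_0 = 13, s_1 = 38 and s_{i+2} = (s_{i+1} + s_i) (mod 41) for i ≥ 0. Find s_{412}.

Computing terms: s_0 = 13, s_1 = 38, s_2 = 10, s_3 = 7, s_4 = 17, s_5 = 24, s_6 = 0, s_7 = 24, s_8 = 24, s_9 = 7, s_{10} = 31, s_{11} = 38, s_{12} = 28, s_{13} = 25, s_{14} = 12, s_{15} = 37, s_{16} = 8, s_{17} = 4, s_{18} = 12, s_{19} = 16, s_{20} = 28, s_{21} = 3, s_{22} = 31, s_{23} = 34, s_{24} = 24, s_{25} = 17, s_{26} = 0, s_{27} = 17, s_{28} = 17, s_{29} = 34, s_{30} = 10, s_{31} = 3, s_{32} = 13, s_{33} = 16, s_{34} = 29, s_{35} = 4, s_{36} = 33, s_{37} = 37, s_{38} = 29, s_{39} = 25, s_{40} = 13, s_{41} = 38.
Since (s_{40}, s_{41}) = (s_0, s_1) = (13, 38) (two consecutive terms determine the rest), the sequence is periodic with period 40.
(412 - 0) mod 40 = 12, so s_{412} = s_{12} = 28.

28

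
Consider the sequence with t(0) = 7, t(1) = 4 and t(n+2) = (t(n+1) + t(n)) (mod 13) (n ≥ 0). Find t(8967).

Computing terms: t(0) = 7,  t(1) = 4,  t(2) = 11,  t(3) = 2,  t(4) = 0,  t(5) = 2,  t(6) = 2,  t(7) = 4,  t(8) = 6,  t(9) = 10,  t(10) = 3,  t(11) = 0,  t(12) = 3,  t(13) = 3,  t(14) = 6,  t(15) = 9,  t(16) = 2,  t(17) = 11,  t(18) = 0,  t(19) = 11,  t(20) = 11,  t(21) = 9,  t(22) = 7,  t(23) = 3,  t(24) = 10,  t(25) = 0,  t(26) = 10,  t(27) = 10,  t(28) = 7,  t(29) = 4.
Since (t(28), t(29)) = (t(0), t(1)) = (7, 4) (two consecutive terms determine the rest), the sequence is periodic with period 28.
(8967 - 0) mod 28 = 7, so t(8967) = t(7) = 4.

4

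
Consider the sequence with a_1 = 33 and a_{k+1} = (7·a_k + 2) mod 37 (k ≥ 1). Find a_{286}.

3

a_1 = 33, a_2 = 11, a_3 = 5, a_4 = 0, a_5 = 2, a_6 = 16, a_7 = 3, a_8 = 23, a_9 = 15, a_{10} = 33.
The sequence repeats with period 9.
So a_{286} = a_{1 + ((286-1) mod 9)} = a_7 = 3.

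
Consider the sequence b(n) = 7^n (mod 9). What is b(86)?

4

b(0) = 1; b(1) = 7; b(2) = 4; b(3) = 1.
The sequence repeats with period 3.
(86 - 0) mod 3 = 2, so b(86) = b(2) = 4.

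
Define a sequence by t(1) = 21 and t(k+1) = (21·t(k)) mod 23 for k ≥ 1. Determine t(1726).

We have t(1) = 21; t(2) = 4; t(3) = 15; t(4) = 16; t(5) = 14; t(6) = 18; t(7) = 10; t(8) = 3; t(9) = 17; t(10) = 12; t(11) = 22; t(12) = 2; t(13) = 19; t(14) = 8; t(15) = 7; t(16) = 9; t(17) = 5; t(18) = 13; t(19) = 20; t(20) = 6; t(21) = 11; t(22) = 1; t(23) = 21.
Since t(23) = t(1) = 21, the sequence is periodic with period 22.
(1726 - 1) mod 22 = 9, so t(1726) = t(10) = 12.

12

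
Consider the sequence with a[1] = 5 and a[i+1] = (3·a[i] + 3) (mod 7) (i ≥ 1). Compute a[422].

4

Listing terms: a[1] = 5,  a[2] = 4,  a[3] = 1,  a[4] = 6,  a[5] = 0,  a[6] = 3,  a[7] = 5.
Since a[7] = a[1] = 5, the sequence is periodic with period 6.
(422 - 1) mod 6 = 1, so a[422] = a[2] = 4.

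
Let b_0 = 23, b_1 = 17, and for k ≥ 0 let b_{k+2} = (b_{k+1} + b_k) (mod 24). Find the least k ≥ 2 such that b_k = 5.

9

b_0 = 23; b_1 = 17; b_2 = 16; b_3 = 9; b_4 = 1; b_5 = 10; b_6 = 11; b_7 = 21; b_8 = 8; b_9 = 5; b_{10} = 13; b_{11} = 18; b_{12} = 7; b_{13} = 1; b_{14} = 8; b_{15} = 9; b_{16} = 17; b_{17} = 2; b_{18} = 19; b_{19} = 21; b_{20} = 16; b_{21} = 13; b_{22} = 5; b_{23} = 18; b_{24} = 23; b_{25} = 17.
The sequence repeats with period 24.
The value 5 first appears (with k ≥ 2) at b_9.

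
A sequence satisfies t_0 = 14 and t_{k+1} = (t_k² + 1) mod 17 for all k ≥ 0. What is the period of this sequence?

6

Listing terms: t_0 = 14,  t_1 = 10,  t_2 = 16,  t_3 = 2,  t_4 = 5,  t_5 = 9,  t_6 = 14.
Since t_6 = t_0 = 14, the sequence is periodic with period 6.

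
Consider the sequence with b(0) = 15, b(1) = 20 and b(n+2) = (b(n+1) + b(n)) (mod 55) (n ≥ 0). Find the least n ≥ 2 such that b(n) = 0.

3

We have b(0) = 15,  b(1) = 20,  b(2) = 35,  b(3) = 0,  b(4) = 35,  b(5) = 35,  b(6) = 15,  b(7) = 50,  b(8) = 10,  b(9) = 5,  b(10) = 15,  b(11) = 20.
Since (b(10), b(11)) = (b(0), b(1)) = (15, 20) (two consecutive terms determine the rest), the sequence is periodic with period 10.
The value 0 first appears (with n ≥ 2) at b(3).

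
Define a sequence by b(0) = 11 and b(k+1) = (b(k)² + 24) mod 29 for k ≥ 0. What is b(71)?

We have b(0) = 11, b(1) = 0, b(2) = 24, b(3) = 20, b(4) = 18, b(5) = 0.
Since b(5) = b(1) = 0, the sequence is eventually periodic: after a pre-period of length 1 it cycles with period 4.
For k ≥ 1, b(k) depends only on (k - 1) mod 4. (71 - 1) mod 4 = 2, so b(71) = b(3) = 20.

20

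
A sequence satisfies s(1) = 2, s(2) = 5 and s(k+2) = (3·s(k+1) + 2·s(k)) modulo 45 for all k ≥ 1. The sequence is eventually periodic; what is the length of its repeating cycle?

Computing terms: s(1) = 2, s(2) = 5, s(3) = 19, s(4) = 22, s(5) = 14, s(6) = 41, s(7) = 16, s(8) = 40, s(9) = 17, s(10) = 41, s(11) = 22, s(12) = 13, s(13) = 38, s(14) = 5, s(15) = 1, s(16) = 13, s(17) = 41, s(18) = 14, s(19) = 34, s(20) = 40, s(21) = 8, s(22) = 14, s(23) = 13, s(24) = 22, s(25) = 2, s(26) = 5.
Since (s(25), s(26)) = (s(1), s(2)) = (2, 5) (two consecutive terms determine the rest), the sequence is periodic with period 24.

24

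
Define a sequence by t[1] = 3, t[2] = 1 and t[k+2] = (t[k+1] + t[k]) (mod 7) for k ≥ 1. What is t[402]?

Computing terms: t[1] = 3, t[2] = 1, t[3] = 4, t[4] = 5, t[5] = 2, t[6] = 0, t[7] = 2, t[8] = 2, t[9] = 4, t[10] = 6, t[11] = 3, t[12] = 2, t[13] = 5, t[14] = 0, t[15] = 5, t[16] = 5, t[17] = 3, t[18] = 1.
Since (t[17], t[18]) = (t[1], t[2]) = (3, 1) (two consecutive terms determine the rest), the sequence is periodic with period 16.
So t[402] = t[1 + ((402-1) mod 16)] = t[2] = 1.

1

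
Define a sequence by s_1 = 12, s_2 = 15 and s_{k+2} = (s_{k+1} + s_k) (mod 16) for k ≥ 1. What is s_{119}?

9

Listing terms: s_1 = 12, s_2 = 15, s_3 = 11, s_4 = 10, s_5 = 5, s_6 = 15, s_7 = 4, s_8 = 3, s_9 = 7, s_{10} = 10, s_{11} = 1, s_{12} = 11, s_{13} = 12, s_{14} = 7, s_{15} = 3, s_{16} = 10, s_{17} = 13, s_{18} = 7, s_{19} = 4, s_{20} = 11, s_{21} = 15, s_{22} = 10, s_{23} = 9, s_{24} = 3, s_{25} = 12, s_{26} = 15.
Since (s_{25}, s_{26}) = (s_1, s_2) = (12, 15) (two consecutive terms determine the rest), the sequence is periodic with period 24.
So s_{119} = s_{1 + ((119-1) mod 24)} = s_{23} = 9.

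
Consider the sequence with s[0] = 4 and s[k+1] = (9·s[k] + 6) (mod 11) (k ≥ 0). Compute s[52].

10

We have s[0] = 4; s[1] = 9; s[2] = 10; s[3] = 8; s[4] = 1; s[5] = 4.
The sequence repeats with period 5.
So s[52] = s[0 + ((52-0) mod 5)] = s[2] = 10.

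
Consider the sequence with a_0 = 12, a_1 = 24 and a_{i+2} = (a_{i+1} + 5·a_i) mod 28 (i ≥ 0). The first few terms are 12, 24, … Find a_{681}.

Listing terms: a_0 = 12; a_1 = 24; a_2 = 0; a_3 = 8; a_4 = 8; a_5 = 20; a_6 = 4; a_7 = 20; a_8 = 12; a_9 = 0; a_{10} = 4; a_{11} = 4; a_{12} = 24; a_{13} = 16; a_{14} = 24; a_{15} = 20; a_{16} = 0; a_{17} = 16; a_{18} = 16; a_{19} = 12; a_{20} = 8; a_{21} = 12; a_{22} = 24.
Since (a_{21}, a_{22}) = (a_0, a_1) = (12, 24) (two consecutive terms determine the rest), the sequence is periodic with period 21.
(681 - 0) mod 21 = 9, so a_{681} = a_9 = 0.

0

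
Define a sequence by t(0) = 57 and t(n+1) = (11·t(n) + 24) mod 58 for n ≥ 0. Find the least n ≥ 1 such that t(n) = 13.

We have t(0) = 57, t(1) = 13, t(2) = 51, t(3) = 5, t(4) = 21, t(5) = 23, t(6) = 45, t(7) = 55, t(8) = 49, t(9) = 41, t(10) = 11, t(11) = 29, t(12) = 53, t(13) = 27, t(14) = 31, t(15) = 17, t(16) = 37, t(17) = 25, t(18) = 9, t(19) = 7, t(20) = 43, t(21) = 33, t(22) = 39, t(23) = 47, t(24) = 19, t(25) = 1, t(26) = 35, t(27) = 3, t(28) = 57.
The sequence repeats with period 28.
The value 13 first appears (with n ≥ 1) at t(1).

1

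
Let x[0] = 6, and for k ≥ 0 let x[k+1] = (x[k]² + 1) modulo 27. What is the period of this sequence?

3

Listing terms: x[0] = 6; x[1] = 10; x[2] = 20; x[3] = 23; x[4] = 17; x[5] = 20.
Since x[5] = x[2] = 20, the sequence is eventually periodic: after a pre-period of length 2 it cycles with period 3.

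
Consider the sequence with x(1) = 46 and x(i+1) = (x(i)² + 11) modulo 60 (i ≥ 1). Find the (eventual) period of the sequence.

We have x(1) = 46; x(2) = 27; x(3) = 20; x(4) = 51; x(5) = 32; x(6) = 15; x(7) = 56; x(8) = 27.
Since x(8) = x(2) = 27, the sequence is eventually periodic: after a pre-period of length 1 it cycles with period 6.

6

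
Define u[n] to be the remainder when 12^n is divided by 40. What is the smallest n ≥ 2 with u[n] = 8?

3

Listing terms: u[1] = 12; u[2] = 24; u[3] = 8; u[4] = 16; u[5] = 32; u[6] = 24.
Since u[6] = u[2] = 24, the sequence is eventually periodic: after a pre-period of length 1 it cycles with period 4.
The value 8 first appears (with n ≥ 2) at u[3].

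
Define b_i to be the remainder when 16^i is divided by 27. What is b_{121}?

b_0 = 1, b_1 = 16, b_2 = 13, b_3 = 19, b_4 = 7, b_5 = 4, b_6 = 10, b_7 = 25, b_8 = 22, b_9 = 1.
The sequence repeats with period 9.
(121 - 0) mod 9 = 4, so b_{121} = b_4 = 7.

7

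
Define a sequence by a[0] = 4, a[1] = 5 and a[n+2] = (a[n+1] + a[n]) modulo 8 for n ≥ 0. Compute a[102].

We have a[0] = 4, a[1] = 5, a[2] = 1, a[3] = 6, a[4] = 7, a[5] = 5, a[6] = 4, a[7] = 1, a[8] = 5, a[9] = 6, a[10] = 3, a[11] = 1, a[12] = 4, a[13] = 5.
Since (a[12], a[13]) = (a[0], a[1]) = (4, 5) (two consecutive terms determine the rest), the sequence is periodic with period 12.
(102 - 0) mod 12 = 6, so a[102] = a[6] = 4.

4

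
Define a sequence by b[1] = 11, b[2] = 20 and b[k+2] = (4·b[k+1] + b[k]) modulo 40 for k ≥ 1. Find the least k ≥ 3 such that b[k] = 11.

Listing terms: b[1] = 11, b[2] = 20, b[3] = 11, b[4] = 24, b[5] = 27, b[6] = 12, b[7] = 35, b[8] = 32, b[9] = 3, b[10] = 4, b[11] = 19, b[12] = 0, b[13] = 19, b[14] = 36, b[15] = 3, b[16] = 8, b[17] = 35, b[18] = 28, b[19] = 27, b[20] = 16, b[21] = 11, b[22] = 20.
The sequence repeats with period 20.
The value 11 first appears (with k ≥ 3) at b[3].

3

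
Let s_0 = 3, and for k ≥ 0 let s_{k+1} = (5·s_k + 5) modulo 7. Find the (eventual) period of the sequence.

We have s_0 = 3; s_1 = 6; s_2 = 0; s_3 = 5; s_4 = 2; s_5 = 1; s_6 = 3.
Since s_6 = s_0 = 3, the sequence is periodic with period 6.

6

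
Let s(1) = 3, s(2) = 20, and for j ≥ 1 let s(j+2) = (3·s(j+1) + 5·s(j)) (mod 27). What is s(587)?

18

s(1) = 3; s(2) = 20; s(3) = 21; s(4) = 1; s(5) = 0; s(6) = 5; s(7) = 15; s(8) = 16; s(9) = 15; s(10) = 17; s(11) = 18; s(12) = 4; s(13) = 21; s(14) = 2; s(15) = 3; s(16) = 19; s(17) = 18; s(18) = 14; s(19) = 24; s(20) = 7; s(21) = 6; s(22) = 26; s(23) = 0; s(24) = 22; s(25) = 12; s(26) = 11; s(27) = 12; s(28) = 10; s(29) = 9; s(30) = 23; s(31) = 6; s(32) = 25; s(33) = 24; s(34) = 8; s(35) = 9; s(36) = 13; s(37) = 3; s(38) = 20.
The sequence repeats with period 36.
So s(587) = s(1 + ((587-1) mod 36)) = s(11) = 18.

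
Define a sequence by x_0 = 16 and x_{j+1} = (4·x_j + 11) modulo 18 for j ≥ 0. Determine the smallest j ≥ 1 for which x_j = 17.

Listing terms: x_0 = 16; x_1 = 3; x_2 = 5; x_3 = 13; x_4 = 9; x_5 = 11; x_6 = 1; x_7 = 15; x_8 = 17; x_9 = 7; x_{10} = 3.
Since x_{10} = x_1 = 3, the sequence is eventually periodic: after a pre-period of length 1 it cycles with period 9.
The value 17 first appears (with j ≥ 1) at x_8.

8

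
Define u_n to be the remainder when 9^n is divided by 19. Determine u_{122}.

We have u_0 = 1, u_1 = 9, u_2 = 5, u_3 = 7, u_4 = 6, u_5 = 16, u_6 = 11, u_7 = 4, u_8 = 17, u_9 = 1.
Since u_9 = u_0 = 1, the sequence is periodic with period 9.
So u_{122} = u_{0 + ((122-0) mod 9)} = u_5 = 16.

16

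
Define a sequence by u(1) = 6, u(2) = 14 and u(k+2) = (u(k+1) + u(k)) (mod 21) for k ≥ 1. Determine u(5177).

u(1) = 6; u(2) = 14; u(3) = 20; u(4) = 13; u(5) = 12; u(6) = 4; u(7) = 16; u(8) = 20; u(9) = 15; u(10) = 14; u(11) = 8; u(12) = 1; u(13) = 9; u(14) = 10; u(15) = 19; u(16) = 8; u(17) = 6; u(18) = 14.
Since (u(17), u(18)) = (u(1), u(2)) = (6, 14) (two consecutive terms determine the rest), the sequence is periodic with period 16.
So u(5177) = u(1 + ((5177-1) mod 16)) = u(9) = 15.

15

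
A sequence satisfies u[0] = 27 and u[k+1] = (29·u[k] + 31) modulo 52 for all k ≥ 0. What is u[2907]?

u[0] = 27, u[1] = 34, u[2] = 29, u[3] = 40, u[4] = 47, u[5] = 42, u[6] = 1, u[7] = 8, u[8] = 3, u[9] = 14, u[10] = 21, u[11] = 16, u[12] = 27.
Since u[12] = u[0] = 27, the sequence is periodic with period 12.
So u[2907] = u[0 + ((2907-0) mod 12)] = u[3] = 40.

40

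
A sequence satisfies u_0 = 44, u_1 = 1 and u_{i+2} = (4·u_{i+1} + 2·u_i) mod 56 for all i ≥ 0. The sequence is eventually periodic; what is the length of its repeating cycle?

48

Computing terms: u_0 = 44; u_1 = 1; u_2 = 36; u_3 = 34; u_4 = 40; u_5 = 4; u_6 = 40; u_7 = 0; u_8 = 24; u_9 = 40; u_{10} = 40; u_{11} = 16; u_{12} = 32; u_{13} = 48; u_{14} = 32; u_{15} = 0; u_{16} = 8; u_{17} = 32; u_{18} = 32; u_{19} = 24; u_{20} = 48; u_{21} = 16; u_{22} = 48; u_{23} = 0; u_{24} = 40; u_{25} = 48; u_{26} = 48; u_{27} = 8; u_{28} = 16; u_{29} = 24; u_{30} = 16; u_{31} = 0; u_{32} = 32; u_{33} = 16; u_{34} = 16; u_{35} = 40; u_{36} = 24; u_{37} = 8; u_{38} = 24; u_{39} = 0; u_{40} = 48; u_{41} = 24; u_{42} = 24; u_{43} = 32; u_{44} = 8; u_{45} = 40; u_{46} = 8; u_{47} = 0; u_{48} = 16; u_{49} = 8; u_{50} = 8; u_{51} = 48; u_{52} = 40; u_{53} = 32; u_{54} = 40; u_{55} = 0.
Since (u_{54}, u_{55}) = (u_6, u_7) = (40, 0) (two consecutive terms determine the rest), the sequence is eventually periodic: after a pre-period of length 6 it cycles with period 48.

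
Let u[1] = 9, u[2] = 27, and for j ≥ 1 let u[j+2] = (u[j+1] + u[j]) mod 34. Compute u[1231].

23

u[1] = 9,  u[2] = 27,  u[3] = 2,  u[4] = 29,  u[5] = 31,  u[6] = 26,  u[7] = 23,  u[8] = 15,  u[9] = 4,  u[10] = 19,  u[11] = 23,  u[12] = 8,  u[13] = 31,  u[14] = 5,  u[15] = 2,  u[16] = 7,  u[17] = 9,  u[18] = 16,  u[19] = 25,  u[20] = 7,  u[21] = 32,  u[22] = 5,  u[23] = 3,  u[24] = 8,  u[25] = 11,  u[26] = 19,  u[27] = 30,  u[28] = 15,  u[29] = 11,  u[30] = 26,  u[31] = 3,  u[32] = 29,  u[33] = 32,  u[34] = 27,  u[35] = 25,  u[36] = 18,  u[37] = 9,  u[38] = 27.
The sequence repeats with period 36.
So u[1231] = u[1 + ((1231-1) mod 36)] = u[7] = 23.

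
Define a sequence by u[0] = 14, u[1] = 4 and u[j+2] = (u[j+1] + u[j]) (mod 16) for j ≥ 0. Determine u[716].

Listing terms: u[0] = 14,  u[1] = 4,  u[2] = 2,  u[3] = 6,  u[4] = 8,  u[5] = 14,  u[6] = 6,  u[7] = 4,  u[8] = 10,  u[9] = 14,  u[10] = 8,  u[11] = 6,  u[12] = 14,  u[13] = 4.
Since (u[12], u[13]) = (u[0], u[1]) = (14, 4) (two consecutive terms determine the rest), the sequence is periodic with period 12.
(716 - 0) mod 12 = 8, so u[716] = u[8] = 10.

10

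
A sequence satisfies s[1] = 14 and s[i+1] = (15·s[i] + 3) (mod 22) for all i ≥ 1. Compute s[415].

Computing terms: s[1] = 14,  s[2] = 15,  s[3] = 8,  s[4] = 13,  s[5] = 0,  s[6] = 3,  s[7] = 4,  s[8] = 19,  s[9] = 2,  s[10] = 11,  s[11] = 14.
The sequence repeats with period 10.
So s[415] = s[1 + ((415-1) mod 10)] = s[5] = 0.

0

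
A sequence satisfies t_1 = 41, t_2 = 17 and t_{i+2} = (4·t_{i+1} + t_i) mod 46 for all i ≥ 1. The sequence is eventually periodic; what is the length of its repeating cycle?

16

Computing terms: t_1 = 41; t_2 = 17; t_3 = 17; t_4 = 39; t_5 = 35; t_6 = 41; t_7 = 15; t_8 = 9; t_9 = 5; t_{10} = 29; t_{11} = 29; t_{12} = 7; t_{13} = 11; t_{14} = 5; t_{15} = 31; t_{16} = 37; t_{17} = 41; t_{18} = 17.
The sequence repeats with period 16.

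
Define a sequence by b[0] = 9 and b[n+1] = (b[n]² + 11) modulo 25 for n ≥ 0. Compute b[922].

7

Listing terms: b[0] = 9, b[1] = 17, b[2] = 0, b[3] = 11, b[4] = 7, b[5] = 10, b[6] = 11.
Since b[6] = b[3] = 11, the sequence is eventually periodic: after a pre-period of length 3 it cycles with period 3.
For n ≥ 3, b[n] depends only on (n - 3) mod 3. (922 - 3) mod 3 = 1, so b[922] = b[4] = 7.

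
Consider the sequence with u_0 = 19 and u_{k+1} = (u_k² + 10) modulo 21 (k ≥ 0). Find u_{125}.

u_0 = 19,  u_1 = 14,  u_2 = 17,  u_3 = 5,  u_4 = 14.
Since u_4 = u_1 = 14, the sequence is eventually periodic: after a pre-period of length 1 it cycles with period 3.
For k ≥ 1, u_k depends only on (k - 1) mod 3. (125 - 1) mod 3 = 1, so u_{125} = u_2 = 17.

17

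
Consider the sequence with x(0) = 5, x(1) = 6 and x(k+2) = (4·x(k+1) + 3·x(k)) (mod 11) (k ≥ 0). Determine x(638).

Computing terms: x(0) = 5, x(1) = 6, x(2) = 6, x(3) = 9, x(4) = 10, x(5) = 1, x(6) = 1, x(7) = 7, x(8) = 9, x(9) = 2, x(10) = 2, x(11) = 3, x(12) = 7, x(13) = 4, x(14) = 4, x(15) = 6, x(16) = 3, x(17) = 8, x(18) = 8, x(19) = 1, x(20) = 6, x(21) = 5, x(22) = 5, x(23) = 2, x(24) = 1, x(25) = 10, x(26) = 10, x(27) = 4, x(28) = 2, x(29) = 9, x(30) = 9, x(31) = 8, x(32) = 4, x(33) = 7, x(34) = 7, x(35) = 5, x(36) = 8, x(37) = 3, x(38) = 3, x(39) = 10, x(40) = 5, x(41) = 6.
The sequence repeats with period 40.
So x(638) = x(0 + ((638-0) mod 40)) = x(38) = 3.

3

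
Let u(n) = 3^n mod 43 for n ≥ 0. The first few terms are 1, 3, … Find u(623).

7

Listing terms: u(0) = 1,  u(1) = 3,  u(2) = 9,  u(3) = 27,  u(4) = 38,  u(5) = 28,  u(6) = 41,  u(7) = 37,  u(8) = 25,  u(9) = 32,  u(10) = 10,  u(11) = 30,  u(12) = 4,  u(13) = 12,  u(14) = 36,  u(15) = 22,  u(16) = 23,  u(17) = 26,  u(18) = 35,  u(19) = 19,  u(20) = 14,  u(21) = 42,  u(22) = 40,  u(23) = 34,  u(24) = 16,  u(25) = 5,  u(26) = 15,  u(27) = 2,  u(28) = 6,  u(29) = 18,  u(30) = 11,  u(31) = 33,  u(32) = 13,  u(33) = 39,  u(34) = 31,  u(35) = 7,  u(36) = 21,  u(37) = 20,  u(38) = 17,  u(39) = 8,  u(40) = 24,  u(41) = 29,  u(42) = 1.
The sequence repeats with period 42.
So u(623) = u(0 + ((623-0) mod 42)) = u(35) = 7.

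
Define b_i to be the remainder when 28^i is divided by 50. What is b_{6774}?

44

b_0 = 1, b_1 = 28, b_2 = 34, b_3 = 2, b_4 = 6, b_5 = 18, b_6 = 4, b_7 = 12, b_8 = 36, b_9 = 8, b_{10} = 24, b_{11} = 22, b_{12} = 16, b_{13} = 48, b_{14} = 44, b_{15} = 32, b_{16} = 46, b_{17} = 38, b_{18} = 14, b_{19} = 42, b_{20} = 26, b_{21} = 28.
Since b_{21} = b_1 = 28, the sequence is eventually periodic: after a pre-period of length 1 it cycles with period 20.
For i ≥ 1, b_i depends only on (i - 1) mod 20. (6774 - 1) mod 20 = 13, so b_{6774} = b_{14} = 44.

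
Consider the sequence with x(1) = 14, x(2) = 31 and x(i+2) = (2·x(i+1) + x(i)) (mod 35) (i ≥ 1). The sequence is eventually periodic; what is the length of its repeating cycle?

We have x(1) = 14; x(2) = 31; x(3) = 6; x(4) = 8; x(5) = 22; x(6) = 17; x(7) = 21; x(8) = 24; x(9) = 34; x(10) = 22; x(11) = 8; x(12) = 3; x(13) = 14; x(14) = 31.
The sequence repeats with period 12.

12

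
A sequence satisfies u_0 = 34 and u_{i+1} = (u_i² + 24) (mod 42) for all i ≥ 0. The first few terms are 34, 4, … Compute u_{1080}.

We have u_0 = 34; u_1 = 4; u_2 = 40; u_3 = 28; u_4 = 10; u_5 = 40.
Since u_5 = u_2 = 40, the sequence is eventually periodic: after a pre-period of length 2 it cycles with period 3.
For i ≥ 2, u_i depends only on (i - 2) mod 3. (1080 - 2) mod 3 = 1, so u_{1080} = u_3 = 28.

28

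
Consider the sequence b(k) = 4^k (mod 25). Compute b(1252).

16

Computing terms: b(0) = 1; b(1) = 4; b(2) = 16; b(3) = 14; b(4) = 6; b(5) = 24; b(6) = 21; b(7) = 9; b(8) = 11; b(9) = 19; b(10) = 1.
The sequence repeats with period 10.
So b(1252) = b(0 + ((1252-0) mod 10)) = b(2) = 16.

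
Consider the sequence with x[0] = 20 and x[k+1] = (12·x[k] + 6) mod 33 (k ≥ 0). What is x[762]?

x[0] = 20,  x[1] = 15,  x[2] = 21,  x[3] = 27,  x[4] = 0,  x[5] = 6,  x[6] = 12,  x[7] = 18,  x[8] = 24,  x[9] = 30,  x[10] = 3,  x[11] = 9,  x[12] = 15.
Since x[12] = x[1] = 15, the sequence is eventually periodic: after a pre-period of length 1 it cycles with period 11.
For k ≥ 1, x[k] depends only on (k - 1) mod 11. (762 - 1) mod 11 = 2, so x[762] = x[3] = 27.

27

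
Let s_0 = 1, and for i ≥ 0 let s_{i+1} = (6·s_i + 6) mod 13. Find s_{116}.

8

We have s_0 = 1,  s_1 = 12,  s_2 = 0,  s_3 = 6,  s_4 = 3,  s_5 = 11,  s_6 = 7,  s_7 = 9,  s_8 = 8,  s_9 = 2,  s_{10} = 5,  s_{11} = 10,  s_{12} = 1.
Since s_{12} = s_0 = 1, the sequence is periodic with period 12.
So s_{116} = s_{0 + ((116-0) mod 12)} = s_8 = 8.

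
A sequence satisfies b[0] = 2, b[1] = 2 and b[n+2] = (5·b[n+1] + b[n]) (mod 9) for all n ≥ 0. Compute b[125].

7

Computing terms: b[0] = 2,  b[1] = 2,  b[2] = 3,  b[3] = 8,  b[4] = 7,  b[5] = 7,  b[6] = 6,  b[7] = 1,  b[8] = 2,  b[9] = 2.
Since (b[8], b[9]) = (b[0], b[1]) = (2, 2) (two consecutive terms determine the rest), the sequence is periodic with period 8.
So b[125] = b[0 + ((125-0) mod 8)] = b[5] = 7.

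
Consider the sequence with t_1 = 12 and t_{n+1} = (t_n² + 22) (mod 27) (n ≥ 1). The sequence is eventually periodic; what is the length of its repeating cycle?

9

t_1 = 12; t_2 = 4; t_3 = 11; t_4 = 8; t_5 = 5; t_6 = 20; t_7 = 17; t_8 = 14; t_9 = 2; t_{10} = 26; t_{11} = 23; t_{12} = 11.
Since t_{12} = t_3 = 11, the sequence is eventually periodic: after a pre-period of length 2 it cycles with period 9.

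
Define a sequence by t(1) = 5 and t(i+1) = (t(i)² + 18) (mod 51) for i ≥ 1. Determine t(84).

Listing terms: t(1) = 5; t(2) = 43; t(3) = 31; t(4) = 10; t(5) = 16; t(6) = 19; t(7) = 22; t(8) = 43.
Since t(8) = t(2) = 43, the sequence is eventually periodic: after a pre-period of length 1 it cycles with period 6.
For i ≥ 2, t(i) depends only on (i - 2) mod 6. (84 - 2) mod 6 = 4, so t(84) = t(6) = 19.

19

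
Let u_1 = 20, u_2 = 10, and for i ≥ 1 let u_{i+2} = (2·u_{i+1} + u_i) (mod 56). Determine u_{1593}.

Computing terms: u_1 = 20, u_2 = 10, u_3 = 40, u_4 = 34, u_5 = 52, u_6 = 26, u_7 = 48, u_8 = 10, u_9 = 12, u_{10} = 34, u_{11} = 24, u_{12} = 26, u_{13} = 20, u_{14} = 10.
Since (u_{13}, u_{14}) = (u_1, u_2) = (20, 10) (two consecutive terms determine the rest), the sequence is periodic with period 12.
So u_{1593} = u_{1 + ((1593-1) mod 12)} = u_9 = 12.

12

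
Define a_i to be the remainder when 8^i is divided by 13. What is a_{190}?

We have a_0 = 1, a_1 = 8, a_2 = 12, a_3 = 5, a_4 = 1.
The sequence repeats with period 4.
So a_{190} = a_{0 + ((190-0) mod 4)} = a_2 = 12.

12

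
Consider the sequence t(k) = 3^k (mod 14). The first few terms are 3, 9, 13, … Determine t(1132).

11

We have t(1) = 3; t(2) = 9; t(3) = 13; t(4) = 11; t(5) = 5; t(6) = 1; t(7) = 3.
The sequence repeats with period 6.
(1132 - 1) mod 6 = 3, so t(1132) = t(4) = 11.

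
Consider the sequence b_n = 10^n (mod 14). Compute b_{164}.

We have b_0 = 1, b_1 = 10, b_2 = 2, b_3 = 6, b_4 = 4, b_5 = 12, b_6 = 8, b_7 = 10.
Since b_7 = b_1 = 10, the sequence is eventually periodic: after a pre-period of length 1 it cycles with period 6.
For n ≥ 1, b_n depends only on (n - 1) mod 6. (164 - 1) mod 6 = 1, so b_{164} = b_2 = 2.

2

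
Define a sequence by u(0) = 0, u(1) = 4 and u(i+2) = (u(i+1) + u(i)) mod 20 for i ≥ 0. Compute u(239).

4

u(0) = 0, u(1) = 4, u(2) = 4, u(3) = 8, u(4) = 12, u(5) = 0, u(6) = 12, u(7) = 12, u(8) = 4, u(9) = 16, u(10) = 0, u(11) = 16, u(12) = 16, u(13) = 12, u(14) = 8, u(15) = 0, u(16) = 8, u(17) = 8, u(18) = 16, u(19) = 4, u(20) = 0, u(21) = 4.
The sequence repeats with period 20.
So u(239) = u(0 + ((239-0) mod 20)) = u(19) = 4.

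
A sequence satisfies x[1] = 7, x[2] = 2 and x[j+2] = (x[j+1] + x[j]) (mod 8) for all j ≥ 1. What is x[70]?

7

Computing terms: x[1] = 7, x[2] = 2, x[3] = 1, x[4] = 3, x[5] = 4, x[6] = 7, x[7] = 3, x[8] = 2, x[9] = 5, x[10] = 7, x[11] = 4, x[12] = 3, x[13] = 7, x[14] = 2.
Since (x[13], x[14]) = (x[1], x[2]) = (7, 2) (two consecutive terms determine the rest), the sequence is periodic with period 12.
So x[70] = x[1 + ((70-1) mod 12)] = x[10] = 7.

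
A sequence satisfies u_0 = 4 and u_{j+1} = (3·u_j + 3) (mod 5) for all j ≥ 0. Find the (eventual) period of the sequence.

u_0 = 4; u_1 = 0; u_2 = 3; u_3 = 2; u_4 = 4.
Since u_4 = u_0 = 4, the sequence is periodic with period 4.

4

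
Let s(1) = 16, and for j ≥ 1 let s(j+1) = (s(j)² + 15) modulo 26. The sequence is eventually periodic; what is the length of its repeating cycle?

s(1) = 16,  s(2) = 11,  s(3) = 6,  s(4) = 25,  s(5) = 16.
The sequence repeats with period 4.

4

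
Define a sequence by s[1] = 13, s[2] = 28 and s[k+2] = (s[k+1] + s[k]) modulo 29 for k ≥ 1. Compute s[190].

4

Listing terms: s[1] = 13,  s[2] = 28,  s[3] = 12,  s[4] = 11,  s[5] = 23,  s[6] = 5,  s[7] = 28,  s[8] = 4,  s[9] = 3,  s[10] = 7,  s[11] = 10,  s[12] = 17,  s[13] = 27,  s[14] = 15,  s[15] = 13,  s[16] = 28.
The sequence repeats with period 14.
So s[190] = s[1 + ((190-1) mod 14)] = s[8] = 4.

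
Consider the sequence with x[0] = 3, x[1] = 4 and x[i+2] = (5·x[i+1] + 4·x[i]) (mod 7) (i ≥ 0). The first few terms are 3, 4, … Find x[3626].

Computing terms: x[0] = 3; x[1] = 4; x[2] = 4; x[3] = 1; x[4] = 0; x[5] = 4; x[6] = 6; x[7] = 4; x[8] = 2; x[9] = 5; x[10] = 5; x[11] = 3; x[12] = 0; x[13] = 5; x[14] = 4; x[15] = 5; x[16] = 6; x[17] = 1; x[18] = 1; x[19] = 2; x[20] = 0; x[21] = 1; x[22] = 5; x[23] = 1; x[24] = 4; x[25] = 3; x[26] = 3; x[27] = 6; x[28] = 0; x[29] = 3; x[30] = 1; x[31] = 3; x[32] = 5; x[33] = 2; x[34] = 2; x[35] = 4; x[36] = 0; x[37] = 2; x[38] = 3; x[39] = 2; x[40] = 1; x[41] = 6; x[42] = 6; x[43] = 5; x[44] = 0; x[45] = 6; x[46] = 2; x[47] = 6; x[48] = 3; x[49] = 4.
The sequence repeats with period 48.
So x[3626] = x[0 + ((3626-0) mod 48)] = x[26] = 3.

3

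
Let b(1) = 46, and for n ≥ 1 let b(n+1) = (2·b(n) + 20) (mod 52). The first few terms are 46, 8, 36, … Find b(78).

We have b(1) = 46; b(2) = 8; b(3) = 36; b(4) = 40; b(5) = 48; b(6) = 12; b(7) = 44; b(8) = 4; b(9) = 28; b(10) = 24; b(11) = 16; b(12) = 0; b(13) = 20; b(14) = 8.
Since b(14) = b(2) = 8, the sequence is eventually periodic: after a pre-period of length 1 it cycles with period 12.
For n ≥ 2, b(n) depends only on (n - 2) mod 12. (78 - 2) mod 12 = 4, so b(78) = b(6) = 12.

12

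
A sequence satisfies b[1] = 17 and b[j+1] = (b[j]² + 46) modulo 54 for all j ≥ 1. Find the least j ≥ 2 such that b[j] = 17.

b[1] = 17, b[2] = 11, b[3] = 5, b[4] = 17.
Since b[4] = b[1] = 17, the sequence is periodic with period 3.
The value 17 next appears (with j ≥ 2) at b[4].

4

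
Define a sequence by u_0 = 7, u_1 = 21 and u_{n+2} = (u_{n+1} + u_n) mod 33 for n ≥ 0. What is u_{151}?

Listing terms: u_0 = 7,  u_1 = 21,  u_2 = 28,  u_3 = 16,  u_4 = 11,  u_5 = 27,  u_6 = 5,  u_7 = 32,  u_8 = 4,  u_9 = 3,  u_{10} = 7,  u_{11} = 10,  u_{12} = 17,  u_{13} = 27,  u_{14} = 11,  u_{15} = 5,  u_{16} = 16,  u_{17} = 21,  u_{18} = 4,  u_{19} = 25,  u_{20} = 29,  u_{21} = 21,  u_{22} = 17,  u_{23} = 5,  u_{24} = 22,  u_{25} = 27,  u_{26} = 16,  u_{27} = 10,  u_{28} = 26,  u_{29} = 3,  u_{30} = 29,  u_{31} = 32,  u_{32} = 28,  u_{33} = 27,  u_{34} = 22,  u_{35} = 16,  u_{36} = 5,  u_{37} = 21,  u_{38} = 26,  u_{39} = 14,  u_{40} = 7,  u_{41} = 21.
Since (u_{40}, u_{41}) = (u_0, u_1) = (7, 21) (two consecutive terms determine the rest), the sequence is periodic with period 40.
So u_{151} = u_{0 + ((151-0) mod 40)} = u_{31} = 32.

32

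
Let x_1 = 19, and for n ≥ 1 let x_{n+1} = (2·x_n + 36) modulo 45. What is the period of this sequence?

6

We have x_1 = 19,  x_2 = 29,  x_3 = 4,  x_4 = 44,  x_5 = 34,  x_6 = 14,  x_7 = 19.
Since x_7 = x_1 = 19, the sequence is periodic with period 6.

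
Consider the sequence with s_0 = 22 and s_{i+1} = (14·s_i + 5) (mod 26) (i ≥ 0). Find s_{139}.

15

We have s_0 = 22, s_1 = 1, s_2 = 19, s_3 = 11, s_4 = 3, s_5 = 21, s_6 = 13, s_7 = 5, s_8 = 23, s_9 = 15, s_{10} = 7, s_{11} = 25, s_{12} = 17, s_{13} = 9, s_{14} = 1.
Since s_{14} = s_1 = 1, the sequence is eventually periodic: after a pre-period of length 1 it cycles with period 13.
For i ≥ 1, s_i depends only on (i - 1) mod 13. (139 - 1) mod 13 = 8, so s_{139} = s_9 = 15.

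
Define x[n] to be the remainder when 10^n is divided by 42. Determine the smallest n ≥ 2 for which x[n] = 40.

x[1] = 10; x[2] = 16; x[3] = 34; x[4] = 4; x[5] = 40; x[6] = 22; x[7] = 10.
The sequence repeats with period 6.
The value 40 first appears (with n ≥ 2) at x[5].

5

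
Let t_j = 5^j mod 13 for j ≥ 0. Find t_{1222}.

Listing terms: t_0 = 1; t_1 = 5; t_2 = 12; t_3 = 8; t_4 = 1.
Since t_4 = t_0 = 1, the sequence is periodic with period 4.
(1222 - 0) mod 4 = 2, so t_{1222} = t_2 = 12.

12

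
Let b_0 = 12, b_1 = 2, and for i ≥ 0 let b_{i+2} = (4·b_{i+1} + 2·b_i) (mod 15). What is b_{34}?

7

We have b_0 = 12, b_1 = 2, b_2 = 2, b_3 = 12, b_4 = 7, b_5 = 7, b_6 = 12, b_7 = 2.
The sequence repeats with period 6.
So b_{34} = b_{0 + ((34-0) mod 6)} = b_4 = 7.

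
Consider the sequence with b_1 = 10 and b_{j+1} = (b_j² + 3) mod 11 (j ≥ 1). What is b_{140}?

4

Computing terms: b_1 = 10, b_2 = 4, b_3 = 8, b_4 = 1, b_5 = 4.
Since b_5 = b_2 = 4, the sequence is eventually periodic: after a pre-period of length 1 it cycles with period 3.
For j ≥ 2, b_j depends only on (j - 2) mod 3. (140 - 2) mod 3 = 0, so b_{140} = b_2 = 4.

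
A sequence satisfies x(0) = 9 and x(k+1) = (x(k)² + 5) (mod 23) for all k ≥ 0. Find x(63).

7

Listing terms: x(0) = 9, x(1) = 17, x(2) = 18, x(3) = 7, x(4) = 8, x(5) = 0, x(6) = 5, x(7) = 7.
Since x(7) = x(3) = 7, the sequence is eventually periodic: after a pre-period of length 3 it cycles with period 4.
For k ≥ 3, x(k) depends only on (k - 3) mod 4. (63 - 3) mod 4 = 0, so x(63) = x(3) = 7.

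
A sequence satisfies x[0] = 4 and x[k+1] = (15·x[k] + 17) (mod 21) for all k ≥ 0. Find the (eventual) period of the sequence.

7

x[0] = 4, x[1] = 14, x[2] = 17, x[3] = 20, x[4] = 2, x[5] = 5, x[6] = 8, x[7] = 11, x[8] = 14.
Since x[8] = x[1] = 14, the sequence is eventually periodic: after a pre-period of length 1 it cycles with period 7.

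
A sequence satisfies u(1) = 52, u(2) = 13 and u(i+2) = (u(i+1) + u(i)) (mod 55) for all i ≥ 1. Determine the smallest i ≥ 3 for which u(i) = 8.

11

Computing terms: u(1) = 52; u(2) = 13; u(3) = 10; u(4) = 23; u(5) = 33; u(6) = 1; u(7) = 34; u(8) = 35; u(9) = 14; u(10) = 49; u(11) = 8; u(12) = 2; u(13) = 10; u(14) = 12; u(15) = 22; u(16) = 34; u(17) = 1; u(18) = 35; u(19) = 36; u(20) = 16; u(21) = 52; u(22) = 13.
Since (u(21), u(22)) = (u(1), u(2)) = (52, 13) (two consecutive terms determine the rest), the sequence is periodic with period 20.
The value 8 first appears (with i ≥ 3) at u(11).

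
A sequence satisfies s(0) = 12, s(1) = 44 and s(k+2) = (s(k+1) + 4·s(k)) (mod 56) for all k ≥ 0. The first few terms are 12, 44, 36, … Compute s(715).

52

s(0) = 12, s(1) = 44, s(2) = 36, s(3) = 44, s(4) = 20, s(5) = 28, s(6) = 52, s(7) = 52, s(8) = 36, s(9) = 20, s(10) = 52, s(11) = 20, s(12) = 4, s(13) = 28, s(14) = 44, s(15) = 44, s(16) = 52, s(17) = 4, s(18) = 44, s(19) = 4, s(20) = 12, s(21) = 28, s(22) = 20, s(23) = 20, s(24) = 44, s(25) = 12, s(26) = 20, s(27) = 12, s(28) = 36, s(29) = 28, s(30) = 4, s(31) = 4, s(32) = 20, s(33) = 36, s(34) = 4, s(35) = 36, s(36) = 52, s(37) = 28, s(38) = 12, s(39) = 12, s(40) = 4, s(41) = 52, s(42) = 12, s(43) = 52, s(44) = 44, s(45) = 28, s(46) = 36, s(47) = 36, s(48) = 12, s(49) = 44.
The sequence repeats with period 48.
So s(715) = s(0 + ((715-0) mod 48)) = s(43) = 52.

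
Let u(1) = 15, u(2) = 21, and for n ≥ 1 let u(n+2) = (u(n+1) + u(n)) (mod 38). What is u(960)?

36

We have u(1) = 15,  u(2) = 21,  u(3) = 36,  u(4) = 19,  u(5) = 17,  u(6) = 36,  u(7) = 15,  u(8) = 13,  u(9) = 28,  u(10) = 3,  u(11) = 31,  u(12) = 34,  u(13) = 27,  u(14) = 23,  u(15) = 12,  u(16) = 35,  u(17) = 9,  u(18) = 6,  u(19) = 15,  u(20) = 21.
Since (u(19), u(20)) = (u(1), u(2)) = (15, 21) (two consecutive terms determine the rest), the sequence is periodic with period 18.
So u(960) = u(1 + ((960-1) mod 18)) = u(6) = 36.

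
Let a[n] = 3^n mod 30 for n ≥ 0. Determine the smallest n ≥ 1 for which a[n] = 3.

1

Computing terms: a[0] = 1; a[1] = 3; a[2] = 9; a[3] = 27; a[4] = 21; a[5] = 3.
Since a[5] = a[1] = 3, the sequence is eventually periodic: after a pre-period of length 1 it cycles with period 4.
The value 3 first appears (with n ≥ 1) at a[1].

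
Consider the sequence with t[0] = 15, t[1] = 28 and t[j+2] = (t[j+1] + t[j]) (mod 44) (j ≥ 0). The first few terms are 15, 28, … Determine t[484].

Computing terms: t[0] = 15, t[1] = 28, t[2] = 43, t[3] = 27, t[4] = 26, t[5] = 9, t[6] = 35, t[7] = 0, t[8] = 35, t[9] = 35, t[10] = 26, t[11] = 17, t[12] = 43, t[13] = 16, t[14] = 15, t[15] = 31, t[16] = 2, t[17] = 33, t[18] = 35, t[19] = 24, t[20] = 15, t[21] = 39, t[22] = 10, t[23] = 5, t[24] = 15, t[25] = 20, t[26] = 35, t[27] = 11, t[28] = 2, t[29] = 13, t[30] = 15, t[31] = 28.
Since (t[30], t[31]) = (t[0], t[1]) = (15, 28) (two consecutive terms determine the rest), the sequence is periodic with period 30.
So t[484] = t[0 + ((484-0) mod 30)] = t[4] = 26.

26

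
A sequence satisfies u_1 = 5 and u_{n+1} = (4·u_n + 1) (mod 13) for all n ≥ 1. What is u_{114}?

1

We have u_1 = 5, u_2 = 8, u_3 = 7, u_4 = 3, u_5 = 0, u_6 = 1, u_7 = 5.
Since u_7 = u_1 = 5, the sequence is periodic with period 6.
So u_{114} = u_{1 + ((114-1) mod 6)} = u_6 = 1.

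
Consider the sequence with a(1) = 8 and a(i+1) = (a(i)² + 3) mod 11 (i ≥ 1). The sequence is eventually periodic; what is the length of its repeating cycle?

We have a(1) = 8,  a(2) = 1,  a(3) = 4,  a(4) = 8.
The sequence repeats with period 3.

3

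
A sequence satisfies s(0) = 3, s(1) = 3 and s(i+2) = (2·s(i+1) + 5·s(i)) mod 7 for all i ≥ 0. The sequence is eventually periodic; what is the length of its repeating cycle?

24

s(0) = 3; s(1) = 3; s(2) = 0; s(3) = 1; s(4) = 2; s(5) = 2; s(6) = 0; s(7) = 3; s(8) = 6; s(9) = 6; s(10) = 0; s(11) = 2; s(12) = 4; s(13) = 4; s(14) = 0; s(15) = 6; s(16) = 5; s(17) = 5; s(18) = 0; s(19) = 4; s(20) = 1; s(21) = 1; s(22) = 0; s(23) = 5; s(24) = 3; s(25) = 3.
Since (s(24), s(25)) = (s(0), s(1)) = (3, 3) (two consecutive terms determine the rest), the sequence is periodic with period 24.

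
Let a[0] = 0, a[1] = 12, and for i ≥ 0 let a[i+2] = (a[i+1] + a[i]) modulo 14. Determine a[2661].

a[0] = 0; a[1] = 12; a[2] = 12; a[3] = 10; a[4] = 8; a[5] = 4; a[6] = 12; a[7] = 2; a[8] = 0; a[9] = 2; a[10] = 2; a[11] = 4; a[12] = 6; a[13] = 10; a[14] = 2; a[15] = 12; a[16] = 0; a[17] = 12.
The sequence repeats with period 16.
(2661 - 0) mod 16 = 5, so a[2661] = a[5] = 4.

4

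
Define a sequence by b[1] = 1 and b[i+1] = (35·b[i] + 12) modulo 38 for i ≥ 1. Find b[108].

b[1] = 1,  b[2] = 9,  b[3] = 23,  b[4] = 19,  b[5] = 31,  b[6] = 33,  b[7] = 27,  b[8] = 7,  b[9] = 29,  b[10] = 1.
The sequence repeats with period 9.
So b[108] = b[1 + ((108-1) mod 9)] = b[9] = 29.

29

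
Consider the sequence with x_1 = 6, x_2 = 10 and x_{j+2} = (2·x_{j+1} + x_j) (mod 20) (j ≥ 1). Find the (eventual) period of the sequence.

We have x_1 = 6; x_2 = 10; x_3 = 6; x_4 = 2; x_5 = 10; x_6 = 2; x_7 = 14; x_8 = 10; x_9 = 14; x_{10} = 18; x_{11} = 10; x_{12} = 18; x_{13} = 6; x_{14} = 10.
The sequence repeats with period 12.

12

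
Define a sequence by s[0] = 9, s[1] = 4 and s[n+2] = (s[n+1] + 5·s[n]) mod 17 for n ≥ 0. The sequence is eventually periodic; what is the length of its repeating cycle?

8

Listing terms: s[0] = 9,  s[1] = 4,  s[2] = 15,  s[3] = 1,  s[4] = 8,  s[5] = 13,  s[6] = 2,  s[7] = 16,  s[8] = 9,  s[9] = 4.
The sequence repeats with period 8.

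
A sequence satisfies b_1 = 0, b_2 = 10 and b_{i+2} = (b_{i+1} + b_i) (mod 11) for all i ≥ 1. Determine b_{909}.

1

Computing terms: b_1 = 0; b_2 = 10; b_3 = 10; b_4 = 9; b_5 = 8; b_6 = 6; b_7 = 3; b_8 = 9; b_9 = 1; b_{10} = 10; b_{11} = 0; b_{12} = 10.
The sequence repeats with period 10.
(909 - 1) mod 10 = 8, so b_{909} = b_9 = 1.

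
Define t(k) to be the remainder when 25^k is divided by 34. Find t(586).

13

t(1) = 25; t(2) = 13; t(3) = 19; t(4) = 33; t(5) = 9; t(6) = 21; t(7) = 15; t(8) = 1; t(9) = 25.
Since t(9) = t(1) = 25, the sequence is periodic with period 8.
So t(586) = t(1 + ((586-1) mod 8)) = t(2) = 13.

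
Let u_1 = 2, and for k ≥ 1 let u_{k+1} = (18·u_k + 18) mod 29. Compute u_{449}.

2

Computing terms: u_1 = 2; u_2 = 25; u_3 = 4; u_4 = 3; u_5 = 14; u_6 = 9; u_7 = 6; u_8 = 10; u_9 = 24; u_{10} = 15; u_{11} = 27; u_{12} = 11; u_{13} = 13; u_{14} = 20; u_{15} = 1; u_{16} = 7; u_{17} = 28; u_{18} = 0; u_{19} = 18; u_{20} = 23; u_{21} = 26; u_{22} = 22; u_{23} = 8; u_{24} = 17; u_{25} = 5; u_{26} = 21; u_{27} = 19; u_{28} = 12; u_{29} = 2.
The sequence repeats with period 28.
So u_{449} = u_{1 + ((449-1) mod 28)} = u_1 = 2.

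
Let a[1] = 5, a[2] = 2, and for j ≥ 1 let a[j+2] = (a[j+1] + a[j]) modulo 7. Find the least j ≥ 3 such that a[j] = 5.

a[1] = 5; a[2] = 2; a[3] = 0; a[4] = 2; a[5] = 2; a[6] = 4; a[7] = 6; a[8] = 3; a[9] = 2; a[10] = 5; a[11] = 0; a[12] = 5; a[13] = 5; a[14] = 3; a[15] = 1; a[16] = 4; a[17] = 5; a[18] = 2.
The sequence repeats with period 16.
The value 5 first appears (with j ≥ 3) at a[10].

10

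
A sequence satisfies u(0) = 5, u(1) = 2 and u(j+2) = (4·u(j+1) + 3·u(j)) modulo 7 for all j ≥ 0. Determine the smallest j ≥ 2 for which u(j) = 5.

Computing terms: u(0) = 5,  u(1) = 2,  u(2) = 2,  u(3) = 0,  u(4) = 6,  u(5) = 3,  u(6) = 2,  u(7) = 3,  u(8) = 4,  u(9) = 4,  u(10) = 0,  u(11) = 5,  u(12) = 6,  u(13) = 4,  u(14) = 6,  u(15) = 1,  u(16) = 1,  u(17) = 0,  u(18) = 3,  u(19) = 5,  u(20) = 1,  u(21) = 5,  u(22) = 2.
Since (u(21), u(22)) = (u(0), u(1)) = (5, 2) (two consecutive terms determine the rest), the sequence is periodic with period 21.
The value 5 first appears (with j ≥ 2) at u(11).

11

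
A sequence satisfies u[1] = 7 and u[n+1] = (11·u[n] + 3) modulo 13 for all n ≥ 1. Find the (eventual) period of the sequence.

12

We have u[1] = 7,  u[2] = 2,  u[3] = 12,  u[4] = 5,  u[5] = 6,  u[6] = 4,  u[7] = 8,  u[8] = 0,  u[9] = 3,  u[10] = 10,  u[11] = 9,  u[12] = 11,  u[13] = 7.
Since u[13] = u[1] = 7, the sequence is periodic with period 12.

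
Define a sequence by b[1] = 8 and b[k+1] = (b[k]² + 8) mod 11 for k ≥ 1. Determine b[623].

Computing terms: b[1] = 8; b[2] = 6; b[3] = 0; b[4] = 8.
Since b[4] = b[1] = 8, the sequence is periodic with period 3.
So b[623] = b[1 + ((623-1) mod 3)] = b[2] = 6.

6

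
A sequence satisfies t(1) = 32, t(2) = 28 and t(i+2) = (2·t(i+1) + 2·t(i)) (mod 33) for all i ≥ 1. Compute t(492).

6

We have t(1) = 32, t(2) = 28, t(3) = 21, t(4) = 32, t(5) = 7, t(6) = 12, t(7) = 5, t(8) = 1, t(9) = 12, t(10) = 26, t(11) = 10, t(12) = 6, t(13) = 32, t(14) = 10, t(15) = 18, t(16) = 23, t(17) = 16, t(18) = 12, t(19) = 23, t(20) = 4, t(21) = 21, t(22) = 17, t(23) = 10, t(24) = 21, t(25) = 29, t(26) = 1, t(27) = 27, t(28) = 23, t(29) = 1, t(30) = 15, t(31) = 32, t(32) = 28.
The sequence repeats with period 30.
So t(492) = t(1 + ((492-1) mod 30)) = t(12) = 6.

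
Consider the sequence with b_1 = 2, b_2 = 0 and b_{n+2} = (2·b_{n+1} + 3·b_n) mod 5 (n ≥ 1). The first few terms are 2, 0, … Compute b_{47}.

Listing terms: b_1 = 2; b_2 = 0; b_3 = 1; b_4 = 2; b_5 = 2; b_6 = 0.
Since (b_5, b_6) = (b_1, b_2) = (2, 0) (two consecutive terms determine the rest), the sequence is periodic with period 4.
(47 - 1) mod 4 = 2, so b_{47} = b_3 = 1.

1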